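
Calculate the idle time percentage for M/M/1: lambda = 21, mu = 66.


Idle fraction = (1 - rho) * 100 = (1 - 21/66) * 100 = 68.2%

68.2%


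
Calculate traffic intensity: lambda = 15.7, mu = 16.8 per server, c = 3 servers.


rho = lambda / (c * mu) = 15.7 / (3 * 16.8) = 0.3115

0.3115


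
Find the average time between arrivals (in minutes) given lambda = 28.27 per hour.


Mean interarrival time = 60/lambda = 60/28.27 = 2.12 minutes

2.12 minutes


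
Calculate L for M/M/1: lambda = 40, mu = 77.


rho = 40/77; L = rho/(1-rho) = 1.08

1.08


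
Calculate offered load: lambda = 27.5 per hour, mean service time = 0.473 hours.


Offered load a = lambda * E[S] = 27.5 * 0.473 = 13.01 Erlangs

13.01 Erlangs


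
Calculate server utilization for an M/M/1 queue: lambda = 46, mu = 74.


rho = lambda/mu = 46/74 = 0.6216

0.6216


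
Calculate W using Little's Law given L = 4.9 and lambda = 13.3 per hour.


W = L / lambda = 4.9 / 13.3 = 0.3684 hours

0.3684 hours


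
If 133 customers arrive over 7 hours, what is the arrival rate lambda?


lambda = total arrivals / time = 133 / 7 = 19.0 per hour

19.0 per hour


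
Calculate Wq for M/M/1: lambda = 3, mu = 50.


rho = 3/50; Wq = rho/(mu - lambda) = 0.0013 hours

0.0013 hours


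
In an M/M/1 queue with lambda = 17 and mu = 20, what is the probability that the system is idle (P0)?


P0 = 1 - rho = 1 - 17/20 = 0.15

0.15


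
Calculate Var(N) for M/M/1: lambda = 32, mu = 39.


rho = 32/39; Var(N) = rho/(1-rho)^2 = 25.47

25.47


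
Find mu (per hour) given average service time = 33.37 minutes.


mu = 60 / avg_service_time = 60 / 33.37 = 1.8 per hour

1.8 per hour


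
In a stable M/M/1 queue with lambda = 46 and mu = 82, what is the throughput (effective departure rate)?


For a stable queue (lambda < mu), throughput = lambda = 46 per hour

46 per hour


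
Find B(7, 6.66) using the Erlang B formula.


B(N,A) = (A^N/N!) / sum(A^k/k!, k=0..N) with N=7, A=6.66 = 0.2276

0.2276


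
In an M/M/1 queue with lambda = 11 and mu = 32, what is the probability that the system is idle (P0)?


P0 = 1 - rho = 1 - 11/32 = 0.6563

0.6563


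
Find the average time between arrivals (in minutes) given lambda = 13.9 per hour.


Mean interarrival time = 60/lambda = 60/13.9 = 4.32 minutes

4.32 minutes


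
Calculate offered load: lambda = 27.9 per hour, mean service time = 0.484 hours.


Offered load a = lambda * E[S] = 27.9 * 0.484 = 13.5 Erlangs

13.5 Erlangs


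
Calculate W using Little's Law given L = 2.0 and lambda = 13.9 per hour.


W = L / lambda = 2.0 / 13.9 = 0.1439 hours

0.1439 hours


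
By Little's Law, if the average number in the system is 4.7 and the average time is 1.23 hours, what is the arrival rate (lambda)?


lambda = L / W = 4.7 / 1.23 = 3.82 per hour

3.82 per hour


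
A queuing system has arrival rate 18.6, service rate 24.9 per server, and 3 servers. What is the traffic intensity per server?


rho = lambda / (c * mu) = 18.6 / (3 * 24.9) = 0.249

0.249


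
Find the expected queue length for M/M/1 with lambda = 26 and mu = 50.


rho = 26/50; Lq = rho^2/(1-rho) = 0.56

0.56


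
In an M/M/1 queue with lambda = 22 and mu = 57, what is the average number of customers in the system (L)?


rho = 22/57; L = rho/(1-rho) = 0.63

0.63


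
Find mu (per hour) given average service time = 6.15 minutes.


mu = 60 / avg_service_time = 60 / 6.15 = 9.76 per hour

9.76 per hour


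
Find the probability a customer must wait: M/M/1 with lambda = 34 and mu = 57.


P(wait) = rho = lambda/mu = 34/57 = 0.5965

0.5965


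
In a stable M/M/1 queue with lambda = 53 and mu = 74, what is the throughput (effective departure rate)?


For a stable queue (lambda < mu), throughput = lambda = 53 per hour

53 per hour


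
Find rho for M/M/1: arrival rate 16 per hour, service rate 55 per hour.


rho = lambda/mu = 16/55 = 0.2909

0.2909


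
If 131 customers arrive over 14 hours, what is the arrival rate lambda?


lambda = total arrivals / time = 131 / 14 = 9.36 per hour

9.36 per hour


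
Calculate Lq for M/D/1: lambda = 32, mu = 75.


M/D/1: Lq = rho^2 / (2*(1-rho)) where rho = 32/75; Lq = 0.16

0.16


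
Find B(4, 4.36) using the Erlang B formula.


B(N,A) = (A^N/N!) / sum(A^k/k!, k=0..N) with N=4, A=4.36 = 0.3443

0.3443


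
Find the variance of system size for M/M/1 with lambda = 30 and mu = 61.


rho = 30/61; Var(N) = rho/(1-rho)^2 = 1.9

1.9


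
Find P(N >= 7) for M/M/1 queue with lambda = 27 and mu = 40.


P(N >= 7) = rho^7 = (27/40)^7 = 0.0638

0.0638


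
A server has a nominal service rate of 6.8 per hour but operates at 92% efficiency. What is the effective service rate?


Effective rate = mu * efficiency = 6.8 * 0.92 = 6.26 per hour

6.26 per hour


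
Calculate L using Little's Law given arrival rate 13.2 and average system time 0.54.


L = lambda * W = 13.2 * 0.54 = 7.13

7.13


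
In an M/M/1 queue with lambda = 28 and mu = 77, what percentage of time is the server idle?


Idle fraction = (1 - rho) * 100 = (1 - 28/77) * 100 = 63.6%

63.6%


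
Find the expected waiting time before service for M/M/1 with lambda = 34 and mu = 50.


rho = 34/50; Wq = rho/(mu - lambda) = 0.0425 hours

0.0425 hours


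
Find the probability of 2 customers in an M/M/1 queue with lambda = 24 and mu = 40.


rho = 24/40; P(n) = (1-rho)*rho^n = (1-24/40)*(24/40)^2 = 0.144

0.144


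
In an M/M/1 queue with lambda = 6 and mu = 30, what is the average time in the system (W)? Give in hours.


W = 1/(mu - lambda) = 1/(30 - 6) = 0.0417 hours

0.0417 hours


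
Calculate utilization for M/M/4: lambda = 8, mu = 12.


rho = lambda/(c*mu) = 8/(4*12) = 0.1667

0.1667


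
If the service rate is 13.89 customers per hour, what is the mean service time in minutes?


Mean service time = 60/mu = 60/13.89 = 4.32 minutes

4.32 minutes


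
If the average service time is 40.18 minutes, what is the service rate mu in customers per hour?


mu = 60 / avg_service_time = 60 / 40.18 = 1.49 per hour

1.49 per hour


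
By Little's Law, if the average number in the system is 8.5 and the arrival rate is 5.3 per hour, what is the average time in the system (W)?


W = L / lambda = 8.5 / 5.3 = 1.6038 hours

1.6038 hours


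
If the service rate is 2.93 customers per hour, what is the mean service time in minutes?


Mean service time = 60/mu = 60/2.93 = 20.48 minutes

20.48 minutes


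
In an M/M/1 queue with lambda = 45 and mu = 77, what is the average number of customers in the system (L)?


rho = 45/77; L = rho/(1-rho) = 1.41

1.41


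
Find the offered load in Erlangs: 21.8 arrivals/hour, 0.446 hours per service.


Offered load a = lambda * E[S] = 21.8 * 0.446 = 9.72 Erlangs

9.72 Erlangs


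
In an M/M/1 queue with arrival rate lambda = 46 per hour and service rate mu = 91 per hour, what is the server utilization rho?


rho = lambda/mu = 46/91 = 0.5055

0.5055


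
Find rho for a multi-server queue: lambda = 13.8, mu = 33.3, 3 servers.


rho = lambda / (c * mu) = 13.8 / (3 * 33.3) = 0.1381

0.1381


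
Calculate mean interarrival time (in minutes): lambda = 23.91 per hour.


Mean interarrival time = 60/lambda = 60/23.91 = 2.51 minutes

2.51 minutes


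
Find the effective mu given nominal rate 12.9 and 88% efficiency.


Effective rate = mu * efficiency = 12.9 * 0.88 = 11.35 per hour

11.35 per hour


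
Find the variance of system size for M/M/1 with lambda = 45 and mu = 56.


rho = 45/56; Var(N) = rho/(1-rho)^2 = 20.83

20.83


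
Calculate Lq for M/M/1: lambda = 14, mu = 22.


rho = 14/22; Lq = rho^2/(1-rho) = 1.11

1.11


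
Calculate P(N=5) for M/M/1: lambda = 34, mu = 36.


rho = 34/36; P(n) = (1-rho)*rho^n = (1-34/36)*(34/36)^5 = 0.0417

0.0417


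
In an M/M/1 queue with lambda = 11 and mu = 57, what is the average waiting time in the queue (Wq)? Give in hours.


rho = 11/57; Wq = rho/(mu - lambda) = 0.0042 hours

0.0042 hours


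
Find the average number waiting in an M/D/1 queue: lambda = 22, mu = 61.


M/D/1: Lq = rho^2 / (2*(1-rho)) where rho = 22/61; Lq = 0.1

0.1


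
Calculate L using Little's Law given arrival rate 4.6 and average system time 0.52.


L = lambda * W = 4.6 * 0.52 = 2.39

2.39


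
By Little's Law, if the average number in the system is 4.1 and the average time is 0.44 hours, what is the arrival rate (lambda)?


lambda = L / W = 4.1 / 0.44 = 9.32 per hour

9.32 per hour


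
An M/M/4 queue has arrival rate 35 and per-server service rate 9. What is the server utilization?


rho = lambda/(c*mu) = 35/(4*9) = 0.9722

0.9722


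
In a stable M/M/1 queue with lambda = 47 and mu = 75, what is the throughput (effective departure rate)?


For a stable queue (lambda < mu), throughput = lambda = 47 per hour

47 per hour


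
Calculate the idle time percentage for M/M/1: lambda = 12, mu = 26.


Idle fraction = (1 - rho) * 100 = (1 - 12/26) * 100 = 53.8%

53.8%


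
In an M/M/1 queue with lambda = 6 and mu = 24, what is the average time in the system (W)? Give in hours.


W = 1/(mu - lambda) = 1/(24 - 6) = 0.0556 hours

0.0556 hours


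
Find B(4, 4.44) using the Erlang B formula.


B(N,A) = (A^N/N!) / sum(A^k/k!, k=0..N) with N=4, A=4.44 = 0.3514

0.3514


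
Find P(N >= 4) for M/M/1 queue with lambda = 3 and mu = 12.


P(N >= 4) = rho^4 = (3/12)^4 = 0.0039

0.0039


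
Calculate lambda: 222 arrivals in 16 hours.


lambda = total arrivals / time = 222 / 16 = 13.88 per hour

13.88 per hour


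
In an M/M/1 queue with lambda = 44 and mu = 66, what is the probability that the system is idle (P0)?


P0 = 1 - rho = 1 - 44/66 = 0.3333

0.3333


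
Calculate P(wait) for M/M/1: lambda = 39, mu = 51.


P(wait) = rho = lambda/mu = 39/51 = 0.7647

0.7647


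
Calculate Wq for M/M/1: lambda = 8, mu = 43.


rho = 8/43; Wq = rho/(mu - lambda) = 0.0053 hours

0.0053 hours


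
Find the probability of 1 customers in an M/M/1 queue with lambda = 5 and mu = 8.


rho = 5/8; P(n) = (1-rho)*rho^n = (1-5/8)*(5/8)^1 = 0.2344

0.2344


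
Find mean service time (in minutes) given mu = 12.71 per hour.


Mean service time = 60/mu = 60/12.71 = 4.72 minutes

4.72 minutes


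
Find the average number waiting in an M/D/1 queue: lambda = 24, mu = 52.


M/D/1: Lq = rho^2 / (2*(1-rho)) where rho = 24/52; Lq = 0.2

0.2


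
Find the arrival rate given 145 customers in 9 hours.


lambda = total arrivals / time = 145 / 9 = 16.11 per hour

16.11 per hour


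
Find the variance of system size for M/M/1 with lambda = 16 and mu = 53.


rho = 16/53; Var(N) = rho/(1-rho)^2 = 0.62

0.62


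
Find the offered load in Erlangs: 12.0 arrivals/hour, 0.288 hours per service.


Offered load a = lambda * E[S] = 12.0 * 0.288 = 3.46 Erlangs

3.46 Erlangs


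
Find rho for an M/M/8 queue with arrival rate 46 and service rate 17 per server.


rho = lambda/(c*mu) = 46/(8*17) = 0.3382

0.3382


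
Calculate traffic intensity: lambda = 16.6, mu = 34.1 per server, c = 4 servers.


rho = lambda / (c * mu) = 16.6 / (4 * 34.1) = 0.1217

0.1217


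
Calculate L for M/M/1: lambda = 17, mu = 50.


rho = 17/50; L = rho/(1-rho) = 0.52

0.52


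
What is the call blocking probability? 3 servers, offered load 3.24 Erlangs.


B(N,A) = (A^N/N!) / sum(A^k/k!, k=0..N) with N=3, A=3.24 = 0.374

0.374


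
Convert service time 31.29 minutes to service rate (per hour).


mu = 60 / avg_service_time = 60 / 31.29 = 1.92 per hour

1.92 per hour


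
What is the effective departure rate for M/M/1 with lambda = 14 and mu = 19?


For a stable queue (lambda < mu), throughput = lambda = 14 per hour

14 per hour


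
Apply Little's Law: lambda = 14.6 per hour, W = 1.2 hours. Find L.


L = lambda * W = 14.6 * 1.2 = 17.52

17.52


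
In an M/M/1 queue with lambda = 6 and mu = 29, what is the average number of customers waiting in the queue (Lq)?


rho = 6/29; Lq = rho^2/(1-rho) = 0.05

0.05


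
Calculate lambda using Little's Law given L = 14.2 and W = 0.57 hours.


lambda = L / W = 14.2 / 0.57 = 24.91 per hour

24.91 per hour


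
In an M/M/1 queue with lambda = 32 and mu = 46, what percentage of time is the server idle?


Idle fraction = (1 - rho) * 100 = (1 - 32/46) * 100 = 30.4%

30.4%


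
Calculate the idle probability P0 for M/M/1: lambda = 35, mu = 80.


P0 = 1 - rho = 1 - 35/80 = 0.5625

0.5625


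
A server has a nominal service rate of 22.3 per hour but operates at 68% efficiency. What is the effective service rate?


Effective rate = mu * efficiency = 22.3 * 0.68 = 15.16 per hour

15.16 per hour


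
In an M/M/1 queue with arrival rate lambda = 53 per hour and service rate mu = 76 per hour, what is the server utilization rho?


rho = lambda/mu = 53/76 = 0.6974

0.6974


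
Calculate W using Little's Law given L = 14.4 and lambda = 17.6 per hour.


W = L / lambda = 14.4 / 17.6 = 0.8182 hours

0.8182 hours


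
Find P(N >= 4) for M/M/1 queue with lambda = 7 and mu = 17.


P(N >= 4) = rho^4 = (7/17)^4 = 0.0287

0.0287


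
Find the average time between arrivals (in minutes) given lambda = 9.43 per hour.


Mean interarrival time = 60/lambda = 60/9.43 = 6.36 minutes

6.36 minutes


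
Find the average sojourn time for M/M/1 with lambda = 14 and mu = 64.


W = 1/(mu - lambda) = 1/(64 - 14) = 0.02 hours

0.02 hours


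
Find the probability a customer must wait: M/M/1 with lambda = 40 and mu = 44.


P(wait) = rho = lambda/mu = 40/44 = 0.9091

0.9091


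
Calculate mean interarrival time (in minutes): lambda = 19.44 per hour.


Mean interarrival time = 60/lambda = 60/19.44 = 3.09 minutes

3.09 minutes


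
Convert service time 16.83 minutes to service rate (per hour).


mu = 60 / avg_service_time = 60 / 16.83 = 3.57 per hour

3.57 per hour


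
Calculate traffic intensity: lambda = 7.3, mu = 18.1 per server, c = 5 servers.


rho = lambda / (c * mu) = 7.3 / (5 * 18.1) = 0.0807

0.0807


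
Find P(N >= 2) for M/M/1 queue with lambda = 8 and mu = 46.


P(N >= 2) = rho^2 = (8/46)^2 = 0.0302

0.0302


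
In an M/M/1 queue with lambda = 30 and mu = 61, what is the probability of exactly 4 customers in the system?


rho = 30/61; P(n) = (1-rho)*rho^n = (1-30/61)*(30/61)^4 = 0.0297

0.0297


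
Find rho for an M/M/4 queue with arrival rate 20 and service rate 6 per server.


rho = lambda/(c*mu) = 20/(4*6) = 0.8333

0.8333


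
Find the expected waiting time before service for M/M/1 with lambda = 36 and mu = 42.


rho = 36/42; Wq = rho/(mu - lambda) = 0.1429 hours

0.1429 hours


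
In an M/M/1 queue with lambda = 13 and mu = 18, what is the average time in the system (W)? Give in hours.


W = 1/(mu - lambda) = 1/(18 - 13) = 0.2 hours

0.2 hours


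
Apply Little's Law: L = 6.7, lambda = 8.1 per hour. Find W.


W = L / lambda = 6.7 / 8.1 = 0.8272 hours

0.8272 hours


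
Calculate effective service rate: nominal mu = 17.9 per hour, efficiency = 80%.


Effective rate = mu * efficiency = 17.9 * 0.8 = 14.32 per hour

14.32 per hour


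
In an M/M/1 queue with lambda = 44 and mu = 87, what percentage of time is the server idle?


Idle fraction = (1 - rho) * 100 = (1 - 44/87) * 100 = 49.4%

49.4%


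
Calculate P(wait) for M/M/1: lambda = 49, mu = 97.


P(wait) = rho = lambda/mu = 49/97 = 0.5052

0.5052


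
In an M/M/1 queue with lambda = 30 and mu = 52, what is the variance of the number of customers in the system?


rho = 30/52; Var(N) = rho/(1-rho)^2 = 3.22

3.22


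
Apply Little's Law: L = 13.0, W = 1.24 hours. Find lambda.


lambda = L / W = 13.0 / 1.24 = 10.48 per hour

10.48 per hour


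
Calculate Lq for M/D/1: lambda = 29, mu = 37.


M/D/1: Lq = rho^2 / (2*(1-rho)) where rho = 29/37; Lq = 1.42

1.42


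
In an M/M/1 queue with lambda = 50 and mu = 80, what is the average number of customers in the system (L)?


rho = 50/80; L = rho/(1-rho) = 1.67

1.67


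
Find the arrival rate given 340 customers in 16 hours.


lambda = total arrivals / time = 340 / 16 = 21.25 per hour

21.25 per hour


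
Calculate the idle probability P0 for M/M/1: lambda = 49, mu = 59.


P0 = 1 - rho = 1 - 49/59 = 0.1695

0.1695


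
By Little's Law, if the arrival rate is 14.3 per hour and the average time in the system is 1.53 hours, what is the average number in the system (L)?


L = lambda * W = 14.3 * 1.53 = 21.88

21.88


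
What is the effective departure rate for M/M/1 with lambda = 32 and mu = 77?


For a stable queue (lambda < mu), throughput = lambda = 32 per hour

32 per hour


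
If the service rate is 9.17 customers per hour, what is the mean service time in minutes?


Mean service time = 60/mu = 60/9.17 = 6.54 minutes

6.54 minutes


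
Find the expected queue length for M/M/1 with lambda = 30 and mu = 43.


rho = 30/43; Lq = rho^2/(1-rho) = 1.61

1.61


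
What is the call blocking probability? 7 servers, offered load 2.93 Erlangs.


B(N,A) = (A^N/N!) / sum(A^k/k!, k=0..N) with N=7, A=2.93 = 0.0198

0.0198


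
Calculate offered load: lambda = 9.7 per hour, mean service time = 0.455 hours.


Offered load a = lambda * E[S] = 9.7 * 0.455 = 4.41 Erlangs

4.41 Erlangs


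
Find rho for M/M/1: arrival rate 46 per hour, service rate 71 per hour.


rho = lambda/mu = 46/71 = 0.6479

0.6479


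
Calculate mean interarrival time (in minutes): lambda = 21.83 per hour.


Mean interarrival time = 60/lambda = 60/21.83 = 2.75 minutes

2.75 minutes


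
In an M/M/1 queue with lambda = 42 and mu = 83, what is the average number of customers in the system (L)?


rho = 42/83; L = rho/(1-rho) = 1.02

1.02


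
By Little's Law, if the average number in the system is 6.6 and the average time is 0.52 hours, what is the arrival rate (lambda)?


lambda = L / W = 6.6 / 0.52 = 12.69 per hour

12.69 per hour


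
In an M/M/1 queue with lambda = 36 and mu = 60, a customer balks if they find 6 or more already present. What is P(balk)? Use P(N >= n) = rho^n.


P(N >= 6) = rho^6 = (36/60)^6 = 0.0467

0.0467


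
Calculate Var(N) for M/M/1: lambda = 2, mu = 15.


rho = 2/15; Var(N) = rho/(1-rho)^2 = 0.18

0.18


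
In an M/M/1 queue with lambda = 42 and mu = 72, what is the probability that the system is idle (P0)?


P0 = 1 - rho = 1 - 42/72 = 0.4167

0.4167


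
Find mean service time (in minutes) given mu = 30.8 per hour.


Mean service time = 60/mu = 60/30.8 = 1.95 minutes

1.95 minutes


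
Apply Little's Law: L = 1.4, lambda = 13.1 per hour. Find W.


W = L / lambda = 1.4 / 13.1 = 0.1069 hours

0.1069 hours


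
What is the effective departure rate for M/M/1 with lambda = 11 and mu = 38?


For a stable queue (lambda < mu), throughput = lambda = 11 per hour

11 per hour


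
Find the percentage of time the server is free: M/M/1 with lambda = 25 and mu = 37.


Idle fraction = (1 - rho) * 100 = (1 - 25/37) * 100 = 32.4%

32.4%


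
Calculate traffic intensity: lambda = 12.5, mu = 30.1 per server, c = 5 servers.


rho = lambda / (c * mu) = 12.5 / (5 * 30.1) = 0.0831

0.0831


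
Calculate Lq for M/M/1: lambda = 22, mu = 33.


rho = 22/33; Lq = rho^2/(1-rho) = 1.33

1.33


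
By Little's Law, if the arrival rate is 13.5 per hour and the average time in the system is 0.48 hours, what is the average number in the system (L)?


L = lambda * W = 13.5 * 0.48 = 6.48

6.48


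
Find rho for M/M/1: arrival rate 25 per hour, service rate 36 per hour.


rho = lambda/mu = 25/36 = 0.6944

0.6944


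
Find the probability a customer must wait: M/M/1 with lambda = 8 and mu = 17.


P(wait) = rho = lambda/mu = 8/17 = 0.4706

0.4706


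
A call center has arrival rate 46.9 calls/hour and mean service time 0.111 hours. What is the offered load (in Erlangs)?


Offered load a = lambda * E[S] = 46.9 * 0.111 = 5.21 Erlangs

5.21 Erlangs


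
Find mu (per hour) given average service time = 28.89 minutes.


mu = 60 / avg_service_time = 60 / 28.89 = 2.08 per hour

2.08 per hour


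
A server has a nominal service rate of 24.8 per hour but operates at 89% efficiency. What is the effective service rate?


Effective rate = mu * efficiency = 24.8 * 0.89 = 22.07 per hour

22.07 per hour


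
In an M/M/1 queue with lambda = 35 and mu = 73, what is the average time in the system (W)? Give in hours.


W = 1/(mu - lambda) = 1/(73 - 35) = 0.0263 hours

0.0263 hours


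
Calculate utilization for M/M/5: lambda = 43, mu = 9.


rho = lambda/(c*mu) = 43/(5*9) = 0.9556

0.9556


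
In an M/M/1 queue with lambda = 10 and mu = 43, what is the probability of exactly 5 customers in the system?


rho = 10/43; P(n) = (1-rho)*rho^n = (1-10/43)*(10/43)^5 = 0.0005

0.0005


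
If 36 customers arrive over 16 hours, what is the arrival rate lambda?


lambda = total arrivals / time = 36 / 16 = 2.25 per hour

2.25 per hour


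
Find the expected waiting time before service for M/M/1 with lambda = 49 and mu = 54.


rho = 49/54; Wq = rho/(mu - lambda) = 0.1815 hours

0.1815 hours


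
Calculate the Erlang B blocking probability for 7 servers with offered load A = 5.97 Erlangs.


B(N,A) = (A^N/N!) / sum(A^k/k!, k=0..N) with N=7, A=5.97 = 0.1831

0.1831


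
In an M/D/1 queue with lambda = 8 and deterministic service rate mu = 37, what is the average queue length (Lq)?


M/D/1: Lq = rho^2 / (2*(1-rho)) where rho = 8/37; Lq = 0.03

0.03


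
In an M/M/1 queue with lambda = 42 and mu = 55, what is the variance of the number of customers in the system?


rho = 42/55; Var(N) = rho/(1-rho)^2 = 13.67

13.67


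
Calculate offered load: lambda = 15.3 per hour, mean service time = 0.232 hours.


Offered load a = lambda * E[S] = 15.3 * 0.232 = 3.55 Erlangs

3.55 Erlangs


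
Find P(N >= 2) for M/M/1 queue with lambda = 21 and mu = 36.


P(N >= 2) = rho^2 = (21/36)^2 = 0.3403

0.3403


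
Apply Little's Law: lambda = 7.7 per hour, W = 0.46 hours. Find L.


L = lambda * W = 7.7 * 0.46 = 3.54

3.54


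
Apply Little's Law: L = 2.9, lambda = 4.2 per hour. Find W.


W = L / lambda = 2.9 / 4.2 = 0.6905 hours

0.6905 hours


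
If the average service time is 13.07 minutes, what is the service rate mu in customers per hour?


mu = 60 / avg_service_time = 60 / 13.07 = 4.59 per hour

4.59 per hour


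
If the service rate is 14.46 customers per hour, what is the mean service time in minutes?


Mean service time = 60/mu = 60/14.46 = 4.15 minutes

4.15 minutes


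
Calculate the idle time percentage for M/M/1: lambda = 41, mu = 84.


Idle fraction = (1 - rho) * 100 = (1 - 41/84) * 100 = 51.2%

51.2%


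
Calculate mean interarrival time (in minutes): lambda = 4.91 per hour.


Mean interarrival time = 60/lambda = 60/4.91 = 12.22 minutes

12.22 minutes


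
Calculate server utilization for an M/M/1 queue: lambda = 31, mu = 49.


rho = lambda/mu = 31/49 = 0.6327

0.6327


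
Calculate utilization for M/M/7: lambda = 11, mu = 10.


rho = lambda/(c*mu) = 11/(7*10) = 0.1571

0.1571


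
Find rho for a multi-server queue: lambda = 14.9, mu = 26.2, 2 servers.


rho = lambda / (c * mu) = 14.9 / (2 * 26.2) = 0.2844

0.2844


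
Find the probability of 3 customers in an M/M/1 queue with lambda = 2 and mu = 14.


rho = 2/14; P(n) = (1-rho)*rho^n = (1-2/14)*(2/14)^3 = 0.0025

0.0025


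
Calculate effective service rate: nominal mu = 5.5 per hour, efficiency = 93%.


Effective rate = mu * efficiency = 5.5 * 0.93 = 5.12 per hour

5.12 per hour


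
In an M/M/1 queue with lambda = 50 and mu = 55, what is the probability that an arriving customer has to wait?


P(wait) = rho = lambda/mu = 50/55 = 0.9091

0.9091


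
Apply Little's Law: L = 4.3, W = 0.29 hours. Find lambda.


lambda = L / W = 4.3 / 0.29 = 14.83 per hour

14.83 per hour


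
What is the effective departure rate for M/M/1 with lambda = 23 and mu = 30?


For a stable queue (lambda < mu), throughput = lambda = 23 per hour

23 per hour


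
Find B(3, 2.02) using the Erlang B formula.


B(N,A) = (A^N/N!) / sum(A^k/k!, k=0..N) with N=3, A=2.02 = 0.2135

0.2135


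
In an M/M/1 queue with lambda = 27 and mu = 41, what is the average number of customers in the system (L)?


rho = 27/41; L = rho/(1-rho) = 1.93

1.93


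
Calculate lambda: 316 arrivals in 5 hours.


lambda = total arrivals / time = 316 / 5 = 63.2 per hour

63.2 per hour


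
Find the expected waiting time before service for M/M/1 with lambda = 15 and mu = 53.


rho = 15/53; Wq = rho/(mu - lambda) = 0.0074 hours

0.0074 hours


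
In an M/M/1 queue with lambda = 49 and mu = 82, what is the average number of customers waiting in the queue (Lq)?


rho = 49/82; Lq = rho^2/(1-rho) = 0.89

0.89


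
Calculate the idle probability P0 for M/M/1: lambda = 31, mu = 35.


P0 = 1 - rho = 1 - 31/35 = 0.1143

0.1143


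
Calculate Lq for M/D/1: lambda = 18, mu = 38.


M/D/1: Lq = rho^2 / (2*(1-rho)) where rho = 18/38; Lq = 0.21

0.21


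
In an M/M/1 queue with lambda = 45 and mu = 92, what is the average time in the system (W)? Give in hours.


W = 1/(mu - lambda) = 1/(92 - 45) = 0.0213 hours

0.0213 hours


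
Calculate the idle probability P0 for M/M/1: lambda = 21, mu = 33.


P0 = 1 - rho = 1 - 21/33 = 0.3636

0.3636


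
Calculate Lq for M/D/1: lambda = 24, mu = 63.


M/D/1: Lq = rho^2 / (2*(1-rho)) where rho = 24/63; Lq = 0.12

0.12


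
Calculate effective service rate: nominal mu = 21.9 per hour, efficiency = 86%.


Effective rate = mu * efficiency = 21.9 * 0.86 = 18.83 per hour

18.83 per hour


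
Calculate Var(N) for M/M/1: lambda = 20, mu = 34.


rho = 20/34; Var(N) = rho/(1-rho)^2 = 3.47

3.47


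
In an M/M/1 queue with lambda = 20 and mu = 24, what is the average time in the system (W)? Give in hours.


W = 1/(mu - lambda) = 1/(24 - 20) = 0.25 hours

0.25 hours


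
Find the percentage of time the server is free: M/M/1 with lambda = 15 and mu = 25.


Idle fraction = (1 - rho) * 100 = (1 - 15/25) * 100 = 40.0%

40.0%


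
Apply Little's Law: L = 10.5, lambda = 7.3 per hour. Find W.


W = L / lambda = 10.5 / 7.3 = 1.4384 hours

1.4384 hours


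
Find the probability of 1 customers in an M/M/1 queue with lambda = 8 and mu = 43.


rho = 8/43; P(n) = (1-rho)*rho^n = (1-8/43)*(8/43)^1 = 0.1514

0.1514


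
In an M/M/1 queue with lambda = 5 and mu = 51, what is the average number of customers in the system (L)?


rho = 5/51; L = rho/(1-rho) = 0.11

0.11


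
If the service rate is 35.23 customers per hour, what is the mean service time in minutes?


Mean service time = 60/mu = 60/35.23 = 1.7 minutes

1.7 minutes


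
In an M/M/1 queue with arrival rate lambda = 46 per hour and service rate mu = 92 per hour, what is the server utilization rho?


rho = lambda/mu = 46/92 = 0.5

0.5


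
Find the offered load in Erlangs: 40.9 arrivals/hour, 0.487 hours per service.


Offered load a = lambda * E[S] = 40.9 * 0.487 = 19.92 Erlangs

19.92 Erlangs


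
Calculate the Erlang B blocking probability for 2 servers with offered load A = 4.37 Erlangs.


B(N,A) = (A^N/N!) / sum(A^k/k!, k=0..N) with N=2, A=4.37 = 0.64

0.64


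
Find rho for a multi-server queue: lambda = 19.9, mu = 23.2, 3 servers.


rho = lambda / (c * mu) = 19.9 / (3 * 23.2) = 0.2859

0.2859


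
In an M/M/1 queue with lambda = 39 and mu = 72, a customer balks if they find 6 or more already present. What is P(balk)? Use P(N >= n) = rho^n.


P(N >= 6) = rho^6 = (39/72)^6 = 0.0253

0.0253


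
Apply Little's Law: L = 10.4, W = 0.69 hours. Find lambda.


lambda = L / W = 10.4 / 0.69 = 15.07 per hour

15.07 per hour


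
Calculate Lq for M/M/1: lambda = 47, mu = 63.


rho = 47/63; Lq = rho^2/(1-rho) = 2.19

2.19


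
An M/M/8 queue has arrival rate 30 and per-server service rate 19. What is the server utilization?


rho = lambda/(c*mu) = 30/(8*19) = 0.1974

0.1974


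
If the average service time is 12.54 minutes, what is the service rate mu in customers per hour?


mu = 60 / avg_service_time = 60 / 12.54 = 4.78 per hour

4.78 per hour


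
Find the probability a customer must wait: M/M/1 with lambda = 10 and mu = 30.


P(wait) = rho = lambda/mu = 10/30 = 0.3333

0.3333


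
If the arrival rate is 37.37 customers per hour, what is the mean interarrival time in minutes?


Mean interarrival time = 60/lambda = 60/37.37 = 1.61 minutes

1.61 minutes


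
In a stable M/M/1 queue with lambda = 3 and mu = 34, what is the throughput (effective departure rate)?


For a stable queue (lambda < mu), throughput = lambda = 3 per hour

3 per hour


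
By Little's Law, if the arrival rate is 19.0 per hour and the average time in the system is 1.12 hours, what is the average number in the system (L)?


L = lambda * W = 19.0 * 1.12 = 21.28

21.28


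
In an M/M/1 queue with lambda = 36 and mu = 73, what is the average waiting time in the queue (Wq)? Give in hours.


rho = 36/73; Wq = rho/(mu - lambda) = 0.0133 hours

0.0133 hours


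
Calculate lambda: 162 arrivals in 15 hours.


lambda = total arrivals / time = 162 / 15 = 10.8 per hour

10.8 per hour


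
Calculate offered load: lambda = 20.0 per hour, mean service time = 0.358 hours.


Offered load a = lambda * E[S] = 20.0 * 0.358 = 7.16 Erlangs

7.16 Erlangs


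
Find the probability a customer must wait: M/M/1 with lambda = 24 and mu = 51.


P(wait) = rho = lambda/mu = 24/51 = 0.4706

0.4706


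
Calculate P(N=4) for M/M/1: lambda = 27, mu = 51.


rho = 27/51; P(n) = (1-rho)*rho^n = (1-27/51)*(27/51)^4 = 0.037

0.037


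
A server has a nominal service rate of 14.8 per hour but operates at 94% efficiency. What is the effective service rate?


Effective rate = mu * efficiency = 14.8 * 0.94 = 13.91 per hour

13.91 per hour


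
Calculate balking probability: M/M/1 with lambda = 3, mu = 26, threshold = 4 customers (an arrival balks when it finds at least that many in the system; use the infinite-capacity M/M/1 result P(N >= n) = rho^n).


P(N >= 4) = rho^4 = (3/26)^4 = 0.0002

0.0002


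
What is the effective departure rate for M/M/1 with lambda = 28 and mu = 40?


For a stable queue (lambda < mu), throughput = lambda = 28 per hour

28 per hour


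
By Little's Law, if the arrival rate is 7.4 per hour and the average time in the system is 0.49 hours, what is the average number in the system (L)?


L = lambda * W = 7.4 * 0.49 = 3.63

3.63


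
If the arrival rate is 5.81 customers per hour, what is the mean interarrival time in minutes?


Mean interarrival time = 60/lambda = 60/5.81 = 10.33 minutes

10.33 minutes


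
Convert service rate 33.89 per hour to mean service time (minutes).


Mean service time = 60/mu = 60/33.89 = 1.77 minutes

1.77 minutes


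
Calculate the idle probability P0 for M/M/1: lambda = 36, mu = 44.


P0 = 1 - rho = 1 - 36/44 = 0.1818

0.1818


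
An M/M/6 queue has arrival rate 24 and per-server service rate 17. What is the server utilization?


rho = lambda/(c*mu) = 24/(6*17) = 0.2353

0.2353


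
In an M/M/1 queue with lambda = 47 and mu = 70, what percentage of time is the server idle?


Idle fraction = (1 - rho) * 100 = (1 - 47/70) * 100 = 32.9%

32.9%


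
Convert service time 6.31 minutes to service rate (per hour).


mu = 60 / avg_service_time = 60 / 6.31 = 9.51 per hour

9.51 per hour


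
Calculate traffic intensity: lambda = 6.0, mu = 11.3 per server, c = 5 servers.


rho = lambda / (c * mu) = 6.0 / (5 * 11.3) = 0.1062

0.1062


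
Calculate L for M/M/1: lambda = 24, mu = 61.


rho = 24/61; L = rho/(1-rho) = 0.65

0.65


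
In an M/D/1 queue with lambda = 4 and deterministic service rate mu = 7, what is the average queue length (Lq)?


M/D/1: Lq = rho^2 / (2*(1-rho)) where rho = 4/7; Lq = 0.38

0.38


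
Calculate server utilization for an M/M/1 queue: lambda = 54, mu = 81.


rho = lambda/mu = 54/81 = 0.6667

0.6667


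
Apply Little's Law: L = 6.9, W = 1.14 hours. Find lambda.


lambda = L / W = 6.9 / 1.14 = 6.05 per hour

6.05 per hour


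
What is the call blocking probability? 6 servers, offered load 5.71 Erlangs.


B(N,A) = (A^N/N!) / sum(A^k/k!, k=0..N) with N=6, A=5.71 = 0.2443

0.2443


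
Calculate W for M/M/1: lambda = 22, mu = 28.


W = 1/(mu - lambda) = 1/(28 - 22) = 0.1667 hours

0.1667 hours


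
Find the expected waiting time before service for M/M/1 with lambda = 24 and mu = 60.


rho = 24/60; Wq = rho/(mu - lambda) = 0.0111 hours

0.0111 hours


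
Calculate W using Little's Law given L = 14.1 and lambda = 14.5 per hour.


W = L / lambda = 14.1 / 14.5 = 0.9724 hours

0.9724 hours


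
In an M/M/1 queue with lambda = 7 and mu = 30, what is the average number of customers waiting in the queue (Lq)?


rho = 7/30; Lq = rho^2/(1-rho) = 0.07

0.07


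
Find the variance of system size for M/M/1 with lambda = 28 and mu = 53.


rho = 28/53; Var(N) = rho/(1-rho)^2 = 2.37

2.37


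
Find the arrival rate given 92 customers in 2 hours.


lambda = total arrivals / time = 92 / 2 = 46.0 per hour

46.0 per hour


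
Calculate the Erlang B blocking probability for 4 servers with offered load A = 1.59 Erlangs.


B(N,A) = (A^N/N!) / sum(A^k/k!, k=0..N) with N=4, A=1.59 = 0.0556

0.0556


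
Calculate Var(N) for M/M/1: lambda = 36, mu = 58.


rho = 36/58; Var(N) = rho/(1-rho)^2 = 4.31

4.31


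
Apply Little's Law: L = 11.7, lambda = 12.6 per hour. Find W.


W = L / lambda = 11.7 / 12.6 = 0.9286 hours

0.9286 hours


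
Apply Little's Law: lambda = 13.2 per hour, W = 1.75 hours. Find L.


L = lambda * W = 13.2 * 1.75 = 23.1

23.1


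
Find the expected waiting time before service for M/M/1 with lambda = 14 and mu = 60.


rho = 14/60; Wq = rho/(mu - lambda) = 0.0051 hours

0.0051 hours


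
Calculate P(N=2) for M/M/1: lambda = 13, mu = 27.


rho = 13/27; P(n) = (1-rho)*rho^n = (1-13/27)*(13/27)^2 = 0.1202

0.1202


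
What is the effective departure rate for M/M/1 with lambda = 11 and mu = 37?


For a stable queue (lambda < mu), throughput = lambda = 11 per hour

11 per hour


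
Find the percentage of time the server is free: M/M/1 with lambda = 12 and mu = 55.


Idle fraction = (1 - rho) * 100 = (1 - 12/55) * 100 = 78.2%

78.2%


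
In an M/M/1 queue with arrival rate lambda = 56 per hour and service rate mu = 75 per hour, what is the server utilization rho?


rho = lambda/mu = 56/75 = 0.7467

0.7467


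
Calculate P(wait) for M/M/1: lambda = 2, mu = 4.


P(wait) = rho = lambda/mu = 2/4 = 0.5

0.5


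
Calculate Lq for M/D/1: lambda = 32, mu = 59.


M/D/1: Lq = rho^2 / (2*(1-rho)) where rho = 32/59; Lq = 0.32

0.32


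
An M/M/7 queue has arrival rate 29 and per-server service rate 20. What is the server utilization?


rho = lambda/(c*mu) = 29/(7*20) = 0.2071

0.2071


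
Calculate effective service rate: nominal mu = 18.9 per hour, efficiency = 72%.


Effective rate = mu * efficiency = 18.9 * 0.72 = 13.61 per hour

13.61 per hour


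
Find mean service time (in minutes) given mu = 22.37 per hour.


Mean service time = 60/mu = 60/22.37 = 2.68 minutes

2.68 minutes


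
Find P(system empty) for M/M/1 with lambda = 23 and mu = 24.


P0 = 1 - rho = 1 - 23/24 = 0.0417

0.0417


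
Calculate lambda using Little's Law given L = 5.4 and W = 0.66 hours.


lambda = L / W = 5.4 / 0.66 = 8.18 per hour

8.18 per hour


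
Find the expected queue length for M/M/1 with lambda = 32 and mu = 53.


rho = 32/53; Lq = rho^2/(1-rho) = 0.92

0.92


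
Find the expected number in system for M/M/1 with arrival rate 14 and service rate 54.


rho = 14/54; L = rho/(1-rho) = 0.35

0.35


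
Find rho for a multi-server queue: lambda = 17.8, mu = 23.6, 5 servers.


rho = lambda / (c * mu) = 17.8 / (5 * 23.6) = 0.1508

0.1508


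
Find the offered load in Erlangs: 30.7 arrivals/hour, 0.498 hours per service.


Offered load a = lambda * E[S] = 30.7 * 0.498 = 15.29 Erlangs

15.29 Erlangs


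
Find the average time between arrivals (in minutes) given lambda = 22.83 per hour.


Mean interarrival time = 60/lambda = 60/22.83 = 2.63 minutes

2.63 minutes


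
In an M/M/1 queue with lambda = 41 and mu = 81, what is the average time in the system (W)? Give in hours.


W = 1/(mu - lambda) = 1/(81 - 41) = 0.025 hours

0.025 hours


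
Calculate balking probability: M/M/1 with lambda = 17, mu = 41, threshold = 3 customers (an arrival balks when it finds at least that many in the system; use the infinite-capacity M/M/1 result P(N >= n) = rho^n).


P(N >= 3) = rho^3 = (17/41)^3 = 0.0713

0.0713


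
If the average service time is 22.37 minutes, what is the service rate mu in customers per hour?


mu = 60 / avg_service_time = 60 / 22.37 = 2.68 per hour

2.68 per hour


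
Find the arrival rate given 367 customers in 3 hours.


lambda = total arrivals / time = 367 / 3 = 122.33 per hour

122.33 per hour


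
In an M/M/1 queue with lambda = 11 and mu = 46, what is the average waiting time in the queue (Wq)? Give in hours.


rho = 11/46; Wq = rho/(mu - lambda) = 0.0068 hours

0.0068 hours


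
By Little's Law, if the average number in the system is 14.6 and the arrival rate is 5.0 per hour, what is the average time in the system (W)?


W = L / lambda = 14.6 / 5.0 = 2.92 hours

2.92 hours


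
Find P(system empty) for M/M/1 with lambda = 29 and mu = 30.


P0 = 1 - rho = 1 - 29/30 = 0.0333

0.0333


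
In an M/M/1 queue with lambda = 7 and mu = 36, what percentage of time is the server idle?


Idle fraction = (1 - rho) * 100 = (1 - 7/36) * 100 = 80.6%

80.6%


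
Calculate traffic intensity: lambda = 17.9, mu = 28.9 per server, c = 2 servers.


rho = lambda / (c * mu) = 17.9 / (2 * 28.9) = 0.3097

0.3097


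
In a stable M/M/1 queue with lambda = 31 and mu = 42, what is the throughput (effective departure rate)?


For a stable queue (lambda < mu), throughput = lambda = 31 per hour

31 per hour


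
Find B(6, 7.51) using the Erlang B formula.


B(N,A) = (A^N/N!) / sum(A^k/k!, k=0..N) with N=6, A=7.51 = 0.3621

0.3621


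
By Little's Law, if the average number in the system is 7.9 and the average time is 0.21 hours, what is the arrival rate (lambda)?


lambda = L / W = 7.9 / 0.21 = 37.62 per hour

37.62 per hour


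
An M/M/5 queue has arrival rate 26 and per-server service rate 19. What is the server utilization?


rho = lambda/(c*mu) = 26/(5*19) = 0.2737

0.2737


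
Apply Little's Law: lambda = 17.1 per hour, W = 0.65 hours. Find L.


L = lambda * W = 17.1 * 0.65 = 11.12

11.12


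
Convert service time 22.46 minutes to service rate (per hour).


mu = 60 / avg_service_time = 60 / 22.46 = 2.67 per hour

2.67 per hour


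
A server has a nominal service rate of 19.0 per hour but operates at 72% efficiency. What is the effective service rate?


Effective rate = mu * efficiency = 19.0 * 0.72 = 13.68 per hour

13.68 per hour
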